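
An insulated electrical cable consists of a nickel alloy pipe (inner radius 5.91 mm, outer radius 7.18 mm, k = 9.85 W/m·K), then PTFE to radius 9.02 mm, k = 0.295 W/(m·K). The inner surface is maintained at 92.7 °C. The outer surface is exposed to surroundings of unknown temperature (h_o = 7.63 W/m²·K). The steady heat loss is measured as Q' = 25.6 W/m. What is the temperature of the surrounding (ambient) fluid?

T_out = 30.3 °C

Sum the resistances:
  R'_nickel alloy = ln(0.00718/0.00591)/(2πk) = 0.1947/(2π·9.85) = 0.003145 m·K/W
  R'_PTFE = ln(0.00902/0.00718)/(2πk) = 0.2281/(2π·0.295) = 0.1231 m·K/W
  R'_conv,out = 1/(2πr h) = 1/(2π·0.00902·7.63) = 2.313 m·K/W
ΣR = 2.439 m·K/W
ΔT = Q'·ΣR = 25.6 × 2.439 = 62.44 K
Heat flows outward, so T_out = T_in − ΔT = 92.7 − 62.44 = 30.3 °C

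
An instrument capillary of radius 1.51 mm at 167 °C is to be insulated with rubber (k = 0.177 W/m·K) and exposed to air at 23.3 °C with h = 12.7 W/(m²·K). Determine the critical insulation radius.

For a cylinder, r_cr = k_ins/h = 0.177/12.7 = 0.0139 m = 1.39 cm

r_cr = 1.39 cm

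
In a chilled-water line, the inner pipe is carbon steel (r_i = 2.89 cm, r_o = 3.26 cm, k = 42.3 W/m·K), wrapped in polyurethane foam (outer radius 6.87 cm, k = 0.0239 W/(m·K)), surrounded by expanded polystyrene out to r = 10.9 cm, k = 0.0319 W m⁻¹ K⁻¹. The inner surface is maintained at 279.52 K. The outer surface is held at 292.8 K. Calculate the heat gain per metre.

Q' = 1.83 W/m

Series thermal resistances, inner to outer:
  R'_carbon steel = ln(0.0326/0.0289)/(2πk) = 0.1205/(2π·42.3) = 4.533×10^-4 m·K/W
  R'_polyurethane foam = ln(0.0687/0.0326)/(2πk) = 0.7454/(2π·0.0239) = 4.964 m·K/W
  R'_expanded polystyrene = ln(0.109/0.0687)/(2πk) = 0.4616/(2π·0.0319) = 2.303 m·K/W
ΣR = 4.533×10^-4 + 4.964 + 2.303 = 7.267 m·K/W
Q' = ΔT/ΣR = (279.52 K − 292.8 K)/7.267 = -1.83 W/m
(Negative Q' ⇒ heat flows inward; heat gain = 1.83 W/m.)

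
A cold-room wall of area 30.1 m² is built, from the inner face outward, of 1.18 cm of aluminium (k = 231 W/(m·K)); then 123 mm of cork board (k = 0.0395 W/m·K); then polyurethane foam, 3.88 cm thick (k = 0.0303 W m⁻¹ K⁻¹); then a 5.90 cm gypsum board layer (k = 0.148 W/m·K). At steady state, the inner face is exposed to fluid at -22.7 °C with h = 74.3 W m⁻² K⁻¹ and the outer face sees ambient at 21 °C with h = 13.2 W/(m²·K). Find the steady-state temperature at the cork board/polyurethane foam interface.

Treat each layer as a resistance in series:
  R_conv,in = 1/(hA) = 1/(74.3·30.1) = 4.471×10^-4 K/W
  R_aluminium = L/(kA) = 0.0118/(231·30.1) = 1.697×10^-6 K/W
  R_cork board = L/(kA) = 0.123/(0.0395·30.1) = 0.1035 K/W
  R_polyurethane foam = L/(kA) = 0.0388/(0.0303·30.1) = 0.04254 K/W
  R_gypsum board = L/(kA) = 0.0590/(0.148·30.1) = 0.01324 K/W
  R_conv,out = 1/(hA) = 1/(13.2·30.1) = 0.002517 K/W
ΣR = 4.471×10^-4 + 1.697×10^-6 + 0.1035 + 0.04254 + 0.01324 + 0.002517 = 0.1622 K/W
Q = ΔT/ΣR = (-22.7 °C − 21 °C)/0.1622 = -269.4 W
From the inner boundary to the cork board/polyurethane foam interface, ΣR_partial = 0.1039 K/W.
T_interface = T_in − Q·ΣR_partial = -22.7 °C − (-269.4)(0.1039) = 5.29 °C

T = 5.29 °C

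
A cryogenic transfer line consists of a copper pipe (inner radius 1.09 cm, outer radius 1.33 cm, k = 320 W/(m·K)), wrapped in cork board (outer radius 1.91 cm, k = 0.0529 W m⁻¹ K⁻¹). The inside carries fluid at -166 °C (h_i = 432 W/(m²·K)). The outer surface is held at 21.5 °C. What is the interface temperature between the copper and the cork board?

Series thermal resistances, inner to outer:
  R'_conv,in = 1/(2πr h) = 1/(2π·0.0109·432) = 0.03380 m·K/W
  R'_copper = ln(0.0133/0.0109)/(2πk) = 0.1990/(2π·320) = 9.898×10^-5 m·K/W
  R'_cork board = ln(0.0191/0.0133)/(2πk) = 0.3619/(2π·0.0529) = 1.089 m·K/W
ΣR = 0.03380 + 9.898×10^-5 + 1.089 = 1.123 m·K/W
Q' = ΔT/ΣR = (-166 °C − 21.5 °C)/1.123 = -167.0 W/m
From the inner boundary to the copper/cork board interface, ΣR_partial = 0.03390 m·K/W.
T_interface = T_in − Q'·ΣR_partial = -166 °C − (-167.0)(0.03390) = -160 °C

T = -160 °C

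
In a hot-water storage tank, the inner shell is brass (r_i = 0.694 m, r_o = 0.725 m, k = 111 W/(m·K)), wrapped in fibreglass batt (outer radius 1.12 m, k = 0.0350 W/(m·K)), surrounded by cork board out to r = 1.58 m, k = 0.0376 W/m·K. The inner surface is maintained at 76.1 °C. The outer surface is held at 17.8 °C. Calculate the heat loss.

Q = 35.2 W

Treat each layer as a resistance in series:
  R_brass = (1/0.694 − 1/0.725)/(4πk) = 0.06161/(4π·111) = 4.417×10^-5 K/W
  R_fibreglass batt = (1/0.725 − 1/1.12)/(4πk) = 0.4865/(4π·0.0350) = 1.106 K/W
  R_cork board = (1/1.12 − 1/1.58)/(4πk) = 0.2599/(4π·0.0376) = 0.5502 K/W
ΣR = 4.417×10^-5 + 1.106 + 0.5502 = 1.656 K/W
Q = ΔT/ΣR = (76.1 °C − 17.8 °C)/1.656 = 35.2 W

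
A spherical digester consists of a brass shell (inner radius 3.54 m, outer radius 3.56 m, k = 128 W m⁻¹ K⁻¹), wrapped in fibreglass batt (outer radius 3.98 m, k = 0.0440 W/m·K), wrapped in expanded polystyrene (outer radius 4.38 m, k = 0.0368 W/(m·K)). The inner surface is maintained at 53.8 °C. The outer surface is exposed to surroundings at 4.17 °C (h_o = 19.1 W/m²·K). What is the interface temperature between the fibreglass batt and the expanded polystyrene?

T = 28.1 °C

Treat each layer as a resistance in series:
  R_brass = (1/3.54 − 1/3.56)/(4πk) = 0.001587/(4π·128) = 9.866×10^-7 K/W
  R_fibreglass batt = (1/3.56 − 1/3.98)/(4πk) = 0.02964/(4π·0.0440) = 0.05361 K/W
  R_expanded polystyrene = (1/3.98 − 1/4.38)/(4πk) = 0.02295/(4π·0.0368) = 0.04962 K/W
  R_conv,out = 1/(4πr²h) = 1/(4π·4.38²·19.1) = 2.172×10^-4 K/W
ΣR = 9.866×10^-7 + 0.05361 + 0.04962 + 2.172×10^-4 = 0.1034 K/W
Q = ΔT/ΣR = (53.8 °C − 4.17 °C)/0.1034 = 480.0 W
From the inner boundary to the fibreglass batt/expanded polystyrene interface, ΣR_partial = 0.05361 K/W.
T_interface = T_in − Q·ΣR_partial = 53.8 °C − (480.0)(0.05361) = 28.1 °C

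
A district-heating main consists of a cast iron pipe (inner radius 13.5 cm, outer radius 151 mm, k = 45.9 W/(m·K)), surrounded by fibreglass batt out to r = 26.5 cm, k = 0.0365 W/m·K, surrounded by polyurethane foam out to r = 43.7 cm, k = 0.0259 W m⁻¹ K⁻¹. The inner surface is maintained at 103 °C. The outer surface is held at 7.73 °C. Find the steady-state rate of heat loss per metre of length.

Q' = 17.2 W/m

Treat each layer as a resistance in series:
  R'_cast iron = ln(0.151/0.135)/(2πk) = 0.1120/(2π·45.9) = 3.884×10^-4 m·K/W
  R'_fibreglass batt = ln(0.265/0.151)/(2πk) = 0.5624/(2π·0.0365) = 2.453 m·K/W
  R'_polyurethane foam = ln(0.437/0.265)/(2πk) = 0.5002/(2π·0.0259) = 3.074 m·K/W
ΣR = 3.884×10^-4 + 2.453 + 3.074 = 5.527 m·K/W
Q' = ΔT/ΣR = (103 °C − 7.73 °C)/5.527 = 17.2 W/m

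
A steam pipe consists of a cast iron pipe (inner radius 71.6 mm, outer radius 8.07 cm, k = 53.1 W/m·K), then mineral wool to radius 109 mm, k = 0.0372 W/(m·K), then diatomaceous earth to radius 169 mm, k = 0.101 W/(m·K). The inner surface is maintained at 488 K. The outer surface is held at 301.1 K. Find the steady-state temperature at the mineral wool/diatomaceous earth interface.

T = 366.4 K

Treat each layer as a resistance in series:
  R'_cast iron = ln(0.0807/0.0716)/(2πk) = 0.1196/(2π·53.1) = 3.586×10^-4 m·K/W
  R'_mineral wool = ln(0.109/0.0807)/(2πk) = 0.3006/(2π·0.0372) = 1.286 m·K/W
  R'_diatomaceous earth = ln(0.169/0.109)/(2πk) = 0.4386/(2π·0.101) = 0.6911 m·K/W
ΣR = 3.586×10^-4 + 1.286 + 0.6911 = 1.977 m·K/W
Q' = ΔT/ΣR = (488 K − 301.1 K)/1.977 = 94.54 W/m
From the inner boundary to the mineral wool/diatomaceous earth interface, ΣR_partial = 1.286 m·K/W.
T_interface = T_in − Q'·ΣR_partial = 488 K − (94.54)(1.286) = 366.4 K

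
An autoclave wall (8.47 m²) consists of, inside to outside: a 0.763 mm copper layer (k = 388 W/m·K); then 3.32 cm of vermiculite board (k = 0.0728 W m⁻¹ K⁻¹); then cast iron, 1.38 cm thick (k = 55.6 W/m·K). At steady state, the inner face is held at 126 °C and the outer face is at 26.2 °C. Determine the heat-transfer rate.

Q = 1850 W

Treat each layer as a resistance in series:
  R_copper = L/(kA) = 7.63×10^-4/(388·8.47) = 2.322×10^-7 K/W
  R_vermiculite board = L/(kA) = 0.0332/(0.0728·8.47) = 0.05384 K/W
  R_cast iron = L/(kA) = 0.0138/(55.6·8.47) = 2.930×10^-5 K/W
ΣR = 2.322×10^-7 + 0.05384 + 2.930×10^-5 = 0.05387 K/W
Q = ΔT/ΣR = (126 °C − 26.2 °C)/0.05387 = 1850 W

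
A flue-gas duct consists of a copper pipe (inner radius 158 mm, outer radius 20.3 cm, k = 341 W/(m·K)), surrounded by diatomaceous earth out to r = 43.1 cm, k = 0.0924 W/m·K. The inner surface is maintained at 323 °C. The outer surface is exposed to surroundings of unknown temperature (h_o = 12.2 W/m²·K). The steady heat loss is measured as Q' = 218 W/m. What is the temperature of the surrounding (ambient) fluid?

Sum the resistances:
  R'_copper = ln(0.203/0.158)/(2πk) = 0.2506/(2π·341) = 1.170×10^-4 m·K/W
  R'_diatomaceous earth = ln(0.431/0.203)/(2πk) = 0.7529/(2π·0.0924) = 1.297 m·K/W
  R'_conv,out = 1/(2πr h) = 1/(2π·0.431·12.2) = 0.03027 m·K/W
ΣR = 1.327 m·K/W
ΔT = Q'·ΣR = 218 × 1.327 = 289.3 K
Heat flows outward, so T_out = T_in − ΔT = 323 − 289.3 = 33.7 °C

T_out = 33.7 °C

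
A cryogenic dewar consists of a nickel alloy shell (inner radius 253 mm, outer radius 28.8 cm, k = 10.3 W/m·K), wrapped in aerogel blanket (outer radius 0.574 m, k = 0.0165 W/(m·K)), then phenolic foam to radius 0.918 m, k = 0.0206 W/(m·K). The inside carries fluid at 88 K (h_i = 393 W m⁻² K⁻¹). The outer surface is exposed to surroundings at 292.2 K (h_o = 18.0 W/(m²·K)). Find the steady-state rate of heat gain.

Treat each layer as a resistance in series:
  R_conv,in = 1/(4πr²h) = 1/(4π·0.253²·393) = 0.003163 K/W
  R_nickel alloy = (1/0.253 − 1/0.288)/(4πk) = 0.4803/(4π·10.3) = 0.003711 K/W
  R_aerogel blanket = (1/0.288 − 1/0.574)/(4πk) = 1.730/(4π·0.0165) = 8.344 K/W
  R_phenolic foam = (1/0.574 − 1/0.918)/(4πk) = 0.6528/(4π·0.0206) = 2.522 K/W
  R_conv,out = 1/(4πr²h) = 1/(4π·0.918²·18.0) = 0.005246 K/W
ΣR = 0.003163 + 0.003711 + 8.344 + 2.522 + 0.005246 = 10.88 K/W
Q = ΔT/ΣR = (88 K − 292.2 K)/10.88 = -18.8 W
(Negative Q ⇒ heat flows inward; heat gain = 18.8 W.)

Q = 18.8 W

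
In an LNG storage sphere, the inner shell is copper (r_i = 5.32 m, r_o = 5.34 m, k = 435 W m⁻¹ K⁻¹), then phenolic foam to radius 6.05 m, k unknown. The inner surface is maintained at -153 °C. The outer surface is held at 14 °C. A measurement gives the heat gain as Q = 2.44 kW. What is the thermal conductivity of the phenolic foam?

ΣR = ΔT/Q = |-153 − 14|/2440 = 0.06844 K/W
Known resistances:
  R_copper = (1/5.32 − 1/5.34)/(4πk) = 7.040×10^-4/(4π·435) = 1.288×10^-7 K/W
R_phenolic foam = ΣR − ΣR_known = 0.06844 − 1.288×10^-7 = 0.06844 K/W
(1/r₁−1/r₂)/(4πk) = 0.06844 ⇒ k = 0.02198/(4π·0.06844) = 0.0256 W/m·K

k = 0.0256 W/m·K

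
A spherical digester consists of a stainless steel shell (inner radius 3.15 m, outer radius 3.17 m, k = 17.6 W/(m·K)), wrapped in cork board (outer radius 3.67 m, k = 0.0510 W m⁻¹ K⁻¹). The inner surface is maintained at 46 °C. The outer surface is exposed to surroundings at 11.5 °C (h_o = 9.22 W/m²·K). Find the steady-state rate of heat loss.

Q = 510 W

Treat each layer as a resistance in series:
  R_stainless steel = (1/3.15 − 1/3.17)/(4πk) = 0.002003/(4π·17.6) = 9.056×10^-6 K/W
  R_cork board = (1/3.17 − 1/3.67)/(4πk) = 0.04298/(4π·0.0510) = 0.06706 K/W
  R_conv,out = 1/(4πr²h) = 1/(4π·3.67²·9.22) = 6.408×10^-4 K/W
ΣR = 9.056×10^-6 + 0.06706 + 6.408×10^-4 = 0.06771 K/W
Q = ΔT/ΣR = (46 °C − 11.5 °C)/0.06771 = 510 W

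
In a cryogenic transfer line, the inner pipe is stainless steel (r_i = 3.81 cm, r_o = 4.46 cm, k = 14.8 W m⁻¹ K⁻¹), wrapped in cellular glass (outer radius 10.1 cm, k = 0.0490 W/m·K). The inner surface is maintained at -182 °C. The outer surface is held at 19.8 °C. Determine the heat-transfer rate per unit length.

Treat each layer as a resistance in series:
  R'_stainless steel = ln(0.0446/0.0381)/(2πk) = 0.1575/(2π·14.8) = 0.001694 m·K/W
  R'_cellular glass = ln(0.101/0.0446)/(2πk) = 0.8174/(2π·0.0490) = 2.655 m·K/W
ΣR = 0.001694 + 2.655 = 2.657 m·K/W
Q' = ΔT/ΣR = (-182 °C − 19.8 °C)/2.657 = -76.0 W/m
(Negative Q' ⇒ heat flows inward; heat gain = 76.0 W/m.)

Q' = 76.0 W/m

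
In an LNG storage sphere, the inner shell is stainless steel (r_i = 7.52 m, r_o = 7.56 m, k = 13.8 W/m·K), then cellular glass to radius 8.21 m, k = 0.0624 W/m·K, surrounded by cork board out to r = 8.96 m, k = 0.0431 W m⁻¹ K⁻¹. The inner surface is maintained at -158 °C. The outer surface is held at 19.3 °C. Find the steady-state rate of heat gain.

Series thermal resistances, inner to outer:
  R_stainless steel = (1/7.52 − 1/7.56)/(4πk) = 7.036×10^-4/(4π·13.8) = 4.057×10^-6 K/W
  R_cellular glass = (1/7.56 − 1/8.21)/(4πk) = 0.01047/(4π·0.0624) = 0.01336 K/W
  R_cork board = (1/8.21 − 1/8.96)/(4πk) = 0.01020/(4π·0.0431) = 0.01882 K/W
ΣR = 4.057×10^-6 + 0.01336 + 0.01882 = 0.03218 K/W
Q = ΔT/ΣR = (-158 °C − 19.3 °C)/0.03218 = -5510 W
(Negative Q ⇒ heat flows inward; heat gain = 5510 W.)

Q = 5.51 kW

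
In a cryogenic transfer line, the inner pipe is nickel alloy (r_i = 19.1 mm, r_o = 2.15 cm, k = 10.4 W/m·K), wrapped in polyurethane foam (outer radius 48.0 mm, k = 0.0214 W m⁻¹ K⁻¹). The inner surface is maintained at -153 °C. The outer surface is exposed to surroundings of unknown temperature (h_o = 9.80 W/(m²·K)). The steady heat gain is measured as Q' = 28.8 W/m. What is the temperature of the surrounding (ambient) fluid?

Series resistances:
  R'_nickel alloy = ln(0.0215/0.0191)/(2πk) = 0.1184/(2π·10.4) = 0.001811 m·K/W
  R'_polyurethane foam = ln(0.0480/0.0215)/(2πk) = 0.8031/(2π·0.0214) = 5.973 m·K/W
  R'_conv,out = 1/(2πr h) = 1/(2π·0.0480·9.80) = 0.3383 m·K/W
ΣR = 6.313 m·K/W
ΔT = Q'·ΣR = 28.8 × 6.313 = 181.8 K
Heat flows inward, so T_out = T_in + ΔT = -153 + 181.8 = 28.8 °C

T_out = 28.8 °C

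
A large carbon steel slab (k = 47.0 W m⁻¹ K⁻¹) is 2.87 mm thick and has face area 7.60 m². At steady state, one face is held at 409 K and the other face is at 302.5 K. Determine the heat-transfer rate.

Q = kA·ΔT/L = 47.0 × 7.60 × |409 K − 302.5 K| / 0.00287 = 1.33×10^7 W

Q = 13300 kW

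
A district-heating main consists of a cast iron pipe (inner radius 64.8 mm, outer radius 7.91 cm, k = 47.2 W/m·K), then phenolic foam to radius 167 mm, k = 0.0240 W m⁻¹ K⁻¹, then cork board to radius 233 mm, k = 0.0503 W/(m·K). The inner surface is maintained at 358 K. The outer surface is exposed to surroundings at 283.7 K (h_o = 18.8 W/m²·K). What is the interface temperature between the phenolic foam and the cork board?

Series thermal resistances, inner to outer:
  R'_cast iron = ln(0.0791/0.0648)/(2πk) = 0.1994/(2π·47.2) = 6.724×10^-4 m·K/W
  R'_phenolic foam = ln(0.167/0.0791)/(2πk) = 0.7473/(2π·0.0240) = 4.956 m·K/W
  R'_cork board = ln(0.233/0.167)/(2πk) = 0.3330/(2π·0.0503) = 1.054 m·K/W
  R'_conv,out = 1/(2πr h) = 1/(2π·0.233·18.8) = 0.03633 m·K/W
ΣR = 6.724×10^-4 + 4.956 + 1.054 + 0.03633 = 6.047 m·K/W
Q' = ΔT/ΣR = (358 K − 283.7 K)/6.047 = 12.29 W/m
From the inner boundary to the phenolic foam/cork board interface, ΣR_partial = 4.957 m·K/W.
T_interface = T_in − Q'·ΣR_partial = 358 K − (12.29)(4.957) = 297.1 K

T = 297.1 K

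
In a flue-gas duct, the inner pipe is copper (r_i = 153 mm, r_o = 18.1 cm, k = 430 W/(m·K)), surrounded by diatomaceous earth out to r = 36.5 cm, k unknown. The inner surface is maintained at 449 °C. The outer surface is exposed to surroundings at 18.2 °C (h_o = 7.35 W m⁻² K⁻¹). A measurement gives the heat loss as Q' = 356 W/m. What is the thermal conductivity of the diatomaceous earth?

k = 0.0970 W/m·K

ΣR = ΔT/Q' = |449 − 18.2|/356 = 1.210 m·K/W
Known resistances:
  R'_copper = ln(0.181/0.153)/(2πk) = 0.1681/(2π·430) = 6.220×10^-5 m·K/W
  R'_conv,out = 1/(2πr h) = 1/(2π·0.365·7.35) = 0.05933 m·K/W
R_diatomaceous earth = ΣR − ΣR_known = 1.210 − 0.05939 = 1.151 m·K/W
ln(r₂/r₁)/(2πk) = 1.151 ⇒ k = 0.7014/(2π·1.151) = 0.0970 W/m·K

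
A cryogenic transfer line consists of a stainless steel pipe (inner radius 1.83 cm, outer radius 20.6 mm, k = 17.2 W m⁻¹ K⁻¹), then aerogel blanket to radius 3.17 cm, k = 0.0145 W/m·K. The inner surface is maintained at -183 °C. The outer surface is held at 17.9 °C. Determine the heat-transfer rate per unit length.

Resistance network (inner→outer):
  R'_stainless steel = ln(0.0206/0.0183)/(2πk) = 0.1184/(2π·17.2) = 0.001095 m·K/W
  R'_aerogel blanket = ln(0.0317/0.0206)/(2πk) = 0.4310/(2π·0.0145) = 4.731 m·K/W
ΣR = 0.001095 + 4.731 = 4.732 m·K/W
Q' = ΔT/ΣR = (-183 °C − 17.9 °C)/4.732 = -42.5 W/m
(Negative Q' ⇒ heat flows inward; heat gain = 42.5 W/m.)

Q' = 42.5 W/m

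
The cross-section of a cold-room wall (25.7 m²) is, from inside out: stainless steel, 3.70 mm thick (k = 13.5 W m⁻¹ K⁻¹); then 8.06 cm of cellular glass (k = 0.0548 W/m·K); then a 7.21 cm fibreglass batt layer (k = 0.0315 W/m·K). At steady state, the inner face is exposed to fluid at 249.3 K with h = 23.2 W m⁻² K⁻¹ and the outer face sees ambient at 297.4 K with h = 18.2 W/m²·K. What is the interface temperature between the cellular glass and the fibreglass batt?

T = 268.18 K

Series thermal resistances, inner to outer:
  R_conv,in = 1/(hA) = 1/(23.2·25.7) = 0.001677 K/W
  R_stainless steel = L/(kA) = 0.00370/(13.5·25.7) = 1.066×10^-5 K/W
  R_cellular glass = L/(kA) = 0.0806/(0.0548·25.7) = 0.05723 K/W
  R_fibreglass batt = L/(kA) = 0.0721/(0.0315·25.7) = 0.08906 K/W
  R_conv,out = 1/(hA) = 1/(18.2·25.7) = 0.002138 K/W
ΣR = 0.001677 + 1.066×10^-5 + 0.05723 + 0.08906 + 0.002138 = 0.1501 K/W
Q = ΔT/ΣR = (249.3 K − 297.4 K)/0.1501 = -320.5 W
From the inner boundary to the cellular glass/fibreglass batt interface, ΣR_partial = 0.05892 K/W.
T_interface = T_in − Q·ΣR_partial = 249.3 K − (-320.5)(0.05892) = 268.18 K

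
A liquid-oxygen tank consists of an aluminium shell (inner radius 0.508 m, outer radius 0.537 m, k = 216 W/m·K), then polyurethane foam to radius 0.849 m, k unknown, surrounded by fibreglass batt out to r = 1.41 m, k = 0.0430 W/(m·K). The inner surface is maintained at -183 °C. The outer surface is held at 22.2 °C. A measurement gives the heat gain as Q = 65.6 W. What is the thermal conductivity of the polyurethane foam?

k = 0.0241 W/m·K

ΣR = ΔT/Q = |-183 − 22.2|/65.6 = 3.128 K/W
Known resistances:
  R_aluminium = (1/0.508 − 1/0.537)/(4πk) = 0.1063/(4π·216) = 3.916×10^-5 K/W
  R_fibreglass batt = (1/0.849 − 1/1.41)/(4πk) = 0.4686/(4π·0.0430) = 0.8673 K/W
R_polyurethane foam = ΣR − ΣR_known = 3.128 − 0.8673 = 2.261 K/W
(1/r₁−1/r₂)/(4πk) = 2.261 ⇒ k = 0.6843/(4π·2.261) = 0.0241 W/m·K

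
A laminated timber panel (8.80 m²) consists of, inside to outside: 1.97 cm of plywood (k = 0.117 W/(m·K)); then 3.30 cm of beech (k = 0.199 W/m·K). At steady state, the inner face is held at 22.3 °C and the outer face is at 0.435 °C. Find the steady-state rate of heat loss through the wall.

Treat each layer as a resistance in series:
  R_plywood = L/(kA) = 0.0197/(0.117·8.80) = 0.01913 K/W
  R_beech = L/(kA) = 0.0330/(0.199·8.80) = 0.01884 K/W
ΣR = 0.01913 + 0.01884 = 0.03797 K/W
Q = ΔT/ΣR = (22.3 °C − 0.435 °C)/0.03797 = 576 W

Q = 576 W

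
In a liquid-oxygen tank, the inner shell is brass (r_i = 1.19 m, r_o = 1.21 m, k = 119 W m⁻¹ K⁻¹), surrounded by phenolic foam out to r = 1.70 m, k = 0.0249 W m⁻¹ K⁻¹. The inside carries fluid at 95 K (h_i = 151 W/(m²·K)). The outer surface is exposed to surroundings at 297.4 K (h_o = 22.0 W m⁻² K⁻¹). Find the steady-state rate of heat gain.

Q = 265 W

Treat each layer as a resistance in series:
  R_conv,in = 1/(4πr²h) = 1/(4π·1.19²·151) = 3.722×10^-4 K/W
  R_brass = (1/1.19 − 1/1.21)/(4πk) = 0.01389/(4π·119) = 9.288×10^-6 K/W
  R_phenolic foam = (1/1.21 − 1/1.70)/(4πk) = 0.2382/(4π·0.0249) = 0.7613 K/W
  R_conv,out = 1/(4πr²h) = 1/(4π·1.70²·22.0) = 0.001252 K/W
ΣR = 3.722×10^-4 + 9.288×10^-6 + 0.7613 + 0.001252 = 0.7629 K/W
Q = ΔT/ΣR = (95 K − 297.4 K)/0.7629 = -265 W
(Negative Q ⇒ heat flows inward; heat gain = 265 W.)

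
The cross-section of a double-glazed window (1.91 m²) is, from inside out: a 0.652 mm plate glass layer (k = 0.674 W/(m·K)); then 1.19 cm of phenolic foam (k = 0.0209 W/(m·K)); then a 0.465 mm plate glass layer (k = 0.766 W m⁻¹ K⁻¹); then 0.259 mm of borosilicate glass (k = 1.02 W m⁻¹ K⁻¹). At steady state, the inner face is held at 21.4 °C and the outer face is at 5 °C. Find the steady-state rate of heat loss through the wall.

Series thermal resistances, inner to outer:
  R_plate glass = L/(kA) = 6.52×10^-4/(0.674·1.91) = 5.065×10^-4 K/W
  R_phenolic foam = L/(kA) = 0.0119/(0.0209·1.91) = 0.2981 K/W
  R_plate glass = L/(kA) = 4.65×10^-4/(0.766·1.91) = 3.178×10^-4 K/W
  R_borosilicate glass = L/(kA) = 2.59×10^-4/(1.02·1.91) = 1.329×10^-4 K/W
ΣR = 5.065×10^-4 + 0.2981 + 3.178×10^-4 + 1.329×10^-4 = 0.2991 K/W
Q = ΔT/ΣR = (21.4 °C − 5 °C)/0.2991 = 54.8 W

Q = 54.8 W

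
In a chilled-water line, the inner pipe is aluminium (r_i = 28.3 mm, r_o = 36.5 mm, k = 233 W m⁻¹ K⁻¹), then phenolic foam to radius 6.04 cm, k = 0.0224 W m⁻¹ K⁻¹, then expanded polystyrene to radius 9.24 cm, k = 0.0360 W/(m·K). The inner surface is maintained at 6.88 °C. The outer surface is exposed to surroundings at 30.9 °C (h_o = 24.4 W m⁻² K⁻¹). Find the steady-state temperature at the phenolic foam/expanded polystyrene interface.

T = 22.4 °C

Treat each layer as a resistance in series:
  R'_aluminium = ln(0.0365/0.0283)/(2πk) = 0.2545/(2π·233) = 1.738×10^-4 m·K/W
  R'_phenolic foam = ln(0.0604/0.0365)/(2πk) = 0.5037/(2π·0.0224) = 3.579 m·K/W
  R'_expanded polystyrene = ln(0.0924/0.0604)/(2πk) = 0.4251/(2π·0.0360) = 1.880 m·K/W
  R'_conv,out = 1/(2πr h) = 1/(2π·0.0924·24.4) = 0.07059 m·K/W
ΣR = 1.738×10^-4 + 3.579 + 1.880 + 0.07059 = 5.530 m·K/W
Q' = ΔT/ΣR = (6.88 °C − 30.9 °C)/5.530 = -4.344 W/m
From the inner boundary to the phenolic foam/expanded polystyrene interface, ΣR_partial = 3.579 m·K/W.
T_interface = T_in − Q'·ΣR_partial = 6.88 °C − (-4.344)(3.579) = 22.4 °C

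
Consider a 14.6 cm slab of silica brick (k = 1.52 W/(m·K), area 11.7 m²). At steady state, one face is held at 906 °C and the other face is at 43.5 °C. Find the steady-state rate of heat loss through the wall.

Q = kA·ΔT/L = 1.52 × 11.7 × |906 °C − 43.5 °C| / 0.146 = 1.05×10^5 W

Q = 1.05×10^5 W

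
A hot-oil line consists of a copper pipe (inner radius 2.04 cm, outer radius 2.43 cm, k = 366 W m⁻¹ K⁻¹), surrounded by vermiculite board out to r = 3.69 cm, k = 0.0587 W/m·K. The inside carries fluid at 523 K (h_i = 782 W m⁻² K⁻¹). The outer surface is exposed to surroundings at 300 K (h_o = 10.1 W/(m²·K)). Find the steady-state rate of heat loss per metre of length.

Q' = 142 W/m

Series thermal resistances, inner to outer:
  R'_conv,in = 1/(2πr h) = 1/(2π·0.0204·782) = 0.009977 m·K/W
  R'_copper = ln(0.0243/0.0204)/(2πk) = 0.1749/(2π·366) = 7.607×10^-5 m·K/W
  R'_vermiculite board = ln(0.0369/0.0243)/(2πk) = 0.4177/(2π·0.0587) = 1.133 m·K/W
  R'_conv,out = 1/(2πr h) = 1/(2π·0.0369·10.1) = 0.4270 m·K/W
ΣR = 0.009977 + 7.607×10^-5 + 1.133 + 0.4270 = 1.570 m·K/W
Q' = ΔT/ΣR = (523 K − 300 K)/1.570 = 142 W/m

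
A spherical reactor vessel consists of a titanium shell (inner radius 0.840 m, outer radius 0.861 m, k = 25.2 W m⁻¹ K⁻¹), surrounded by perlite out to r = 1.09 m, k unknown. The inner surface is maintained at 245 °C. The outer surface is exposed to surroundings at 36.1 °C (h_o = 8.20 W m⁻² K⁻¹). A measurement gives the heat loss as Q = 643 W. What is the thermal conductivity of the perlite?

ΣR = ΔT/Q = |245 − 36.1|/643 = 0.3249 K/W
Known resistances:
  R_titanium = (1/0.840 − 1/0.861)/(4πk) = 0.02904/(4π·25.2) = 9.169×10^-5 K/W
  R_conv,out = 1/(4πr²h) = 1/(4π·1.09²·8.20) = 0.008168 K/W
R_perlite = ΣR − ΣR_known = 0.3249 − 0.008260 = 0.3166 K/W
(1/r₁−1/r₂)/(4πk) = 0.3166 ⇒ k = 0.2440/(4π·0.3166) = 0.0613 W/m·K

k = 0.0613 W/m·K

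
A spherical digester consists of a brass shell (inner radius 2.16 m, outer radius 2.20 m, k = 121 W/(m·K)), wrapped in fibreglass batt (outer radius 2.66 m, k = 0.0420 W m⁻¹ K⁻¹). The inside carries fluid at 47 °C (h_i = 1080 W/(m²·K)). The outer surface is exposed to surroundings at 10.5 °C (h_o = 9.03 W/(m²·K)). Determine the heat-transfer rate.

Q = 243 W

Resistance network (inner→outer):
  R_conv,in = 1/(4πr²h) = 1/(4π·2.16²·1080) = 1.579×10^-5 K/W
  R_brass = (1/2.16 − 1/2.20)/(4πk) = 0.008418/(4π·121) = 5.536×10^-6 K/W
  R_fibreglass batt = (1/2.20 − 1/2.66)/(4πk) = 0.07861/(4π·0.0420) = 0.1489 K/W
  R_conv,out = 1/(4πr²h) = 1/(4π·2.66²·9.03) = 0.001245 K/W
ΣR = 1.579×10^-5 + 5.536×10^-6 + 0.1489 + 0.001245 = 0.1502 K/W
Q = ΔT/ΣR = (47 °C − 10.5 °C)/0.1502 = 243 W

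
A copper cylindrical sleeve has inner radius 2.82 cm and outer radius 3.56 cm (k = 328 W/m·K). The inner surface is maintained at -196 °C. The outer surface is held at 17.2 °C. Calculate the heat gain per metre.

Q' = 1.89×10^6 W/m

Q' = 2πk·ΔT/ln(r₂/r₁) = 2π × 328 × 213.2 / ln(0.0356/0.0282) = 1.89×10^6 W/m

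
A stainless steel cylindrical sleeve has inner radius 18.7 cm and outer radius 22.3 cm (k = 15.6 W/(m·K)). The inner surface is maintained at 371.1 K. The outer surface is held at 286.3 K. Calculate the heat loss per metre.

Q' = 47.2 kW/m

Q' = 2πk·ΔT/ln(r₂/r₁) = 2π × 15.6 × 84.8 / ln(0.223/0.187) = 47200 W/m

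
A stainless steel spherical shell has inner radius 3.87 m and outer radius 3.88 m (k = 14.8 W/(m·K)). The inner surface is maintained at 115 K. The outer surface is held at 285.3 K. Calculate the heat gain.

Q = 47600 kW

Q = 4πk·ΔT/(1/r₁ − 1/r₂) = 4π × 14.8 × 170.3 / (1/3.87 − 1/3.88) = 4.76×10^7 W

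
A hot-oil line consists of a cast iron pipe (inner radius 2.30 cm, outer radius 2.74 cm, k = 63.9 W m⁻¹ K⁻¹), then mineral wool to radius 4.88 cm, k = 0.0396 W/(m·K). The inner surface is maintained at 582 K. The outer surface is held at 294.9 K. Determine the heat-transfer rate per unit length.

Q' = 124 W/m

Treat each layer as a resistance in series:
  R'_cast iron = ln(0.0274/0.0230)/(2πk) = 0.1750/(2π·63.9) = 4.360×10^-4 m·K/W
  R'_mineral wool = ln(0.0488/0.0274)/(2πk) = 0.5772/(2π·0.0396) = 2.320 m·K/W
ΣR = 4.360×10^-4 + 2.320 = 2.320 m·K/W
Q' = ΔT/ΣR = (582 K − 294.9 K)/2.320 = 124 W/m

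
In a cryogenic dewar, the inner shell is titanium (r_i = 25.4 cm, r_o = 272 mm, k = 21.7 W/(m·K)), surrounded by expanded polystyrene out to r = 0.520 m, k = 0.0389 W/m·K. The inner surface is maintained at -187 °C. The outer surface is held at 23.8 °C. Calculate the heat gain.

Q = 58.8 W

Resistance network (inner→outer):
  R_titanium = (1/0.254 − 1/0.272)/(4πk) = 0.2605/(4π·21.7) = 9.554×10^-4 K/W
  R_expanded polystyrene = (1/0.272 − 1/0.520)/(4πk) = 1.753/(4π·0.0389) = 3.587 K/W
ΣR = 9.554×10^-4 + 3.587 = 3.588 K/W
Q = ΔT/ΣR = (-187 °C − 23.8 °C)/3.588 = -58.8 W
(Negative Q ⇒ heat flows inward; heat gain = 58.8 W.)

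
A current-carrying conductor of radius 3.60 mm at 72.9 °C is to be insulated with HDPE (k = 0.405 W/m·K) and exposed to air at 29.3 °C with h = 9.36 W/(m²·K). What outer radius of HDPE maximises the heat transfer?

For a cylinder, r_cr = k_ins/h = 0.405/9.36 = 0.0433 m = 4.33 cm

r_cr = 4.33 cm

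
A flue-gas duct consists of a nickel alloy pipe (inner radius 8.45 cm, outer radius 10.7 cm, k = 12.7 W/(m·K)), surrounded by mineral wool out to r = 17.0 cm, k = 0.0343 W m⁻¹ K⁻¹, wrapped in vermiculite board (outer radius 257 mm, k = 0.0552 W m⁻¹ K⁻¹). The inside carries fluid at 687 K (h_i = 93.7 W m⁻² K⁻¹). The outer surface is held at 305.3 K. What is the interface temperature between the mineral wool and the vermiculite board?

Series thermal resistances, inner to outer:
  R'_conv,in = 1/(2πr h) = 1/(2π·0.0845·93.7) = 0.02010 m·K/W
  R'_nickel alloy = ln(0.107/0.0845)/(2πk) = 0.2361/(2π·12.7) = 0.002958 m·K/W
  R'_mineral wool = ln(0.170/0.107)/(2πk) = 0.4630/(2π·0.0343) = 2.148 m·K/W
  R'_vermiculite board = ln(0.257/0.170)/(2πk) = 0.4133/(2π·0.0552) = 1.192 m·K/W
ΣR = 0.02010 + 0.002958 + 2.148 + 1.192 = 3.363 m·K/W
Q' = ΔT/ΣR = (687 K − 305.3 K)/3.363 = 113.5 W/m
From the inner boundary to the mineral wool/vermiculite board interface, ΣR_partial = 2.171 m·K/W.
T_interface = T_in − Q'·ΣR_partial = 687 K − (113.5)(2.171) = 441 K

T = 441 K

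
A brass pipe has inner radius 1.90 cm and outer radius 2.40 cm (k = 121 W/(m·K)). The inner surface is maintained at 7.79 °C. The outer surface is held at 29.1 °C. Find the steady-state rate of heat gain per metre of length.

Q' = 2πk·ΔT/ln(r₂/r₁) = 2π × 121 × 21.31 / ln(0.0240/0.0190) = 69400 W/m

Q' = 69.4 kW/m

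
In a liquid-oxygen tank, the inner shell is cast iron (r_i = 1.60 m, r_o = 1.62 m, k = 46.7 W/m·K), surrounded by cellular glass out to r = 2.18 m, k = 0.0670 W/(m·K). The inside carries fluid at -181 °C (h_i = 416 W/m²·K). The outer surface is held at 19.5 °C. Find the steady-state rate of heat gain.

Treat each layer as a resistance in series:
  R_conv,in = 1/(4πr²h) = 1/(4π·1.60²·416) = 7.472×10^-5 K/W
  R_cast iron = (1/1.60 − 1/1.62)/(4πk) = 0.007716/(4π·46.7) = 1.315×10^-5 K/W
  R_cellular glass = (1/1.62 − 1/2.18)/(4πk) = 0.1586/(4π·0.0670) = 0.1883 K/W
ΣR = 7.472×10^-5 + 1.315×10^-5 + 0.1883 = 0.1884 K/W
Q = ΔT/ΣR = (-181 °C − 19.5 °C)/0.1884 = -1060 W
(Negative Q ⇒ heat flows inward; heat gain = 1060 W.)

Q = 1060 W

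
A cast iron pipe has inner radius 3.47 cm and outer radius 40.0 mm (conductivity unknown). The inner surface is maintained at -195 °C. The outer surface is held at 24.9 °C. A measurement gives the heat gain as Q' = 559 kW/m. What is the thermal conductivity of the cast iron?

k = 57.5 W/m·K

ΣR = ΔT/Q' = |-195 − 24.9|/5.59×10^5 = 3.934×10^-4 m·K/W
ln(r₂/r₁)/(2πk) = 3.934×10^-4 ⇒ k = 0.1421/(2π·3.934×10^-4) = 57.5 W/m·K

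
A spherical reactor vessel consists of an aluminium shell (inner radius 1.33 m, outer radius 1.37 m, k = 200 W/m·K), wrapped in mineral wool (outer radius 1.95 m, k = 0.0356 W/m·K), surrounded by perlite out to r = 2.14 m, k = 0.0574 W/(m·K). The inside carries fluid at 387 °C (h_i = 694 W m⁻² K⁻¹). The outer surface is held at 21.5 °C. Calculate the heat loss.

Q = 666 W

Resistance network (inner→outer):
  R_conv,in = 1/(4πr²h) = 1/(4π·1.33²·694) = 6.482×10^-5 K/W
  R_aluminium = (1/1.33 − 1/1.37)/(4πk) = 0.02195/(4π·200) = 8.735×10^-6 K/W
  R_mineral wool = (1/1.37 − 1/1.95)/(4πk) = 0.2171/(4π·0.0356) = 0.4853 K/W
  R_perlite = (1/1.95 − 1/2.14)/(4πk) = 0.04553/(4π·0.0574) = 0.06312 K/W
ΣR = 6.482×10^-5 + 8.735×10^-6 + 0.4853 + 0.06312 = 0.5485 K/W
Q = ΔT/ΣR = (387 °C − 21.5 °C)/0.5485 = 666 W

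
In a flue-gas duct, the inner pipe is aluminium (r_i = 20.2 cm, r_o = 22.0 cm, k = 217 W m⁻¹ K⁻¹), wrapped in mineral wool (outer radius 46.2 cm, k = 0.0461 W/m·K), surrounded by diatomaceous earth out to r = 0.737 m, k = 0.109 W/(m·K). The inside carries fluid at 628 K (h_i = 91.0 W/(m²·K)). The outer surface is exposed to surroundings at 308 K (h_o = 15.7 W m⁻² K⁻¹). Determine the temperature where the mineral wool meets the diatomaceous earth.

T = 376 K

Resistance network (inner→outer):
  R'_conv,in = 1/(2πr h) = 1/(2π·0.202·91.0) = 0.008658 m·K/W
  R'_aluminium = ln(0.220/0.202)/(2πk) = 0.08536/(2π·217) = 6.261×10^-5 m·K/W
  R'_mineral wool = ln(0.462/0.220)/(2πk) = 0.7419/(2π·0.0461) = 2.561 m·K/W
  R'_diatomaceous earth = ln(0.737/0.462)/(2πk) = 0.4670/(2π·0.109) = 0.6819 m·K/W
  R'_conv,out = 1/(2πr h) = 1/(2π·0.737·15.7) = 0.01375 m·K/W
ΣR = 0.008658 + 6.261×10^-5 + 2.561 + 0.6819 + 0.01375 = 3.265 m·K/W
Q' = ΔT/ΣR = (628 K − 308 K)/3.265 = 98.01 W/m
From the inner boundary to the mineral wool/diatomaceous earth interface, ΣR_partial = 2.570 m·K/W.
T_interface = T_in − Q'·ΣR_partial = 628 K − (98.01)(2.570) = 376 K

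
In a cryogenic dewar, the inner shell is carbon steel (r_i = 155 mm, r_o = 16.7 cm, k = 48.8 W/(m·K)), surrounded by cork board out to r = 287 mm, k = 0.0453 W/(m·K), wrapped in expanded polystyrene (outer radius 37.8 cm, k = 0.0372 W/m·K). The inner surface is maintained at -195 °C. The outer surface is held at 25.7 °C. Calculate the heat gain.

Q = 35.6 W

Resistance network (inner→outer):
  R_carbon steel = (1/0.155 − 1/0.167)/(4πk) = 0.4636/(4π·48.8) = 7.560×10^-4 K/W
  R_cork board = (1/0.167 − 1/0.287)/(4πk) = 2.504/(4π·0.0453) = 4.398 K/W
  R_expanded polystyrene = (1/0.287 − 1/0.378)/(4πk) = 0.8388/(4π·0.0372) = 1.794 K/W
ΣR = 7.560×10^-4 + 4.398 + 1.794 = 6.193 K/W
Q = ΔT/ΣR = (-195 °C − 25.7 °C)/6.193 = -35.6 W
(Negative Q ⇒ heat flows inward; heat gain = 35.6 W.)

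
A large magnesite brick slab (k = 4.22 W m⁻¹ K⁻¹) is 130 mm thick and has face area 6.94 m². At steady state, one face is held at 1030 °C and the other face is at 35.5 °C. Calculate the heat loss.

Q = kA·ΔT/L = 4.22 × 6.94 × |1030 °C − 35.5 °C| / 0.130 = 2.24×10^5 W

Q = 224 kW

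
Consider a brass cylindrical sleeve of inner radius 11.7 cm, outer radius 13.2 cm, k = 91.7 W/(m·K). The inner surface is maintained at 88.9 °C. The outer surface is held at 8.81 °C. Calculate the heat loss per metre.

Q' = 383 kW/m

Q' = 2πk·ΔT/ln(r₂/r₁) = 2π × 91.7 × 80.09 / ln(0.132/0.117) = 3.83×10^5 W/m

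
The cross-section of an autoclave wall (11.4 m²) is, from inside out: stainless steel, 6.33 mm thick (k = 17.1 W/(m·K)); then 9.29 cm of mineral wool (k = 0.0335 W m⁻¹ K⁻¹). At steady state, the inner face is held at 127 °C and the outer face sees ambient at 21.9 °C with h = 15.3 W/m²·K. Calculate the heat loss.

Q = 422 W

Series thermal resistances, inner to outer:
  R_stainless steel = L/(kA) = 0.00633/(17.1·11.4) = 3.247×10^-5 K/W
  R_mineral wool = L/(kA) = 0.0929/(0.0335·11.4) = 0.2433 K/W
  R_conv,out = 1/(hA) = 1/(15.3·11.4) = 0.005733 K/W
ΣR = 3.247×10^-5 + 0.2433 + 0.005733 = 0.2491 K/W
Q = ΔT/ΣR = (127 °C − 21.9 °C)/0.2491 = 422 W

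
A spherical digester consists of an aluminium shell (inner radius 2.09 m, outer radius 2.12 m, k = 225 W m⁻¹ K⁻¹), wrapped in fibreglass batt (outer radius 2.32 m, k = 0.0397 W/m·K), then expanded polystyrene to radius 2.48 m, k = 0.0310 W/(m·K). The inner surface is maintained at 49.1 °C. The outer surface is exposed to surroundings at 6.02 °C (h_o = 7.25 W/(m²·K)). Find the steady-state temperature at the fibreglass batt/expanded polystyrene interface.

Treat each layer as a resistance in series:
  R_aluminium = (1/2.09 − 1/2.12)/(4πk) = 0.006771/(4π·225) = 2.395×10^-6 K/W
  R_fibreglass batt = (1/2.12 − 1/2.32)/(4πk) = 0.04066/(4π·0.0397) = 0.08151 K/W
  R_expanded polystyrene = (1/2.32 − 1/2.48)/(4πk) = 0.02781/(4π·0.0310) = 0.07139 K/W
  R_conv,out = 1/(4πr²h) = 1/(4π·2.48²·7.25) = 0.001785 K/W
ΣR = 2.395×10^-6 + 0.08151 + 0.07139 + 0.001785 = 0.1547 K/W
Q = ΔT/ΣR = (49.1 °C − 6.02 °C)/0.1547 = 278.5 W
From the inner boundary to the fibreglass batt/expanded polystyrene interface, ΣR_partial = 0.08151 K/W.
T_interface = T_in − Q·ΣR_partial = 49.1 °C − (278.5)(0.08151) = 26.4 °C

T = 26.4 °C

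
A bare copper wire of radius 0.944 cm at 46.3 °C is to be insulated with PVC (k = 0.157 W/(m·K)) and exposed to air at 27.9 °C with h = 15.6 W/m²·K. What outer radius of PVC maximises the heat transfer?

For a cylinder, r_cr = k_ins/h = 0.157/15.6 = 0.0101 m = 1.01 cm

r_cr = 1.01 cm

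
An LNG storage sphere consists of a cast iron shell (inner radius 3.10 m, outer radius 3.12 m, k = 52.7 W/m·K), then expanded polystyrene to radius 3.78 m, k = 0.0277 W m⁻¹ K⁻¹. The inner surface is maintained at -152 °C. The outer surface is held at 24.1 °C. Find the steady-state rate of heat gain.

Treat each layer as a resistance in series:
  R_cast iron = (1/3.10 − 1/3.12)/(4πk) = 0.002068/(4π·52.7) = 3.122×10^-6 K/W
  R_expanded polystyrene = (1/3.12 − 1/3.78)/(4πk) = 0.05596/(4π·0.0277) = 0.1608 K/W
ΣR = 3.122×10^-6 + 0.1608 = 0.1608 K/W
Q = ΔT/ΣR = (-152 °C − 24.1 °C)/0.1608 = -1100 W
(Negative Q ⇒ heat flows inward; heat gain = 1100 W.)

Q = 1100 W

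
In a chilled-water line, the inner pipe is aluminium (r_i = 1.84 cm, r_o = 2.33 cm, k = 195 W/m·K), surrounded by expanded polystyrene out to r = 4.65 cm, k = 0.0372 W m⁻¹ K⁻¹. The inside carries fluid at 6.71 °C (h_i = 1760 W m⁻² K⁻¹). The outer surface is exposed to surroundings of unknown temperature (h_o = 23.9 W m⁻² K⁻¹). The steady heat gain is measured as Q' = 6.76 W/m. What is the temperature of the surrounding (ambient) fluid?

Series resistances:
  R'_conv,in = 1/(2πr h) = 1/(2π·0.0184·1760) = 0.004915 m·K/W
  R'_aluminium = ln(0.0233/0.0184)/(2πk) = 0.2361/(2π·195) = 1.927×10^-4 m·K/W
  R'_expanded polystyrene = ln(0.0465/0.0233)/(2πk) = 0.6910/(2π·0.0372) = 2.956 m·K/W
  R'_conv,out = 1/(2πr h) = 1/(2π·0.0465·23.9) = 0.1432 m·K/W
ΣR = 3.105 m·K/W
ΔT = Q'·ΣR = 6.76 × 3.105 = 20.99 K
Heat flows inward, so T_out = T_in + ΔT = 6.71 + 20.99 = 27.7 °C

T_out = 27.7 °C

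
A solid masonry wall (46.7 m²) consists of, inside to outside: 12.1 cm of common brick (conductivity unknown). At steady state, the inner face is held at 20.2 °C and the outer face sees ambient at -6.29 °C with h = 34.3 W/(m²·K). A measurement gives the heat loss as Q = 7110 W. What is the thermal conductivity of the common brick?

ΣR = ΔT/Q = |20.2 − -6.29|/7110 = 0.003726 K/W
Known resistances:
  R_conv,out = 1/(hA) = 1/(34.3·46.7) = 6.243×10^-4 K/W
R_common brick = ΣR − ΣR_known = 0.003726 − 6.243×10^-4 = 0.003102 K/W
L/(kA) = 0.003102 ⇒ k = 0.121/(0.003102·46.7) = 0.835 W/m·K

k = 0.835 W/m·K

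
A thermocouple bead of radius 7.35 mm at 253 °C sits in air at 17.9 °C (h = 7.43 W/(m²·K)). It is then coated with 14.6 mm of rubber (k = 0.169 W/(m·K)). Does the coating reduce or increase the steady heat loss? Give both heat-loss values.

Critical radius for a sphere: r_cr = 2k/h = 0.0455 m = 4.55 cm.
Outer radius after coating: r₂ = 0.00735 + 0.0146 = 0.02195 m.
Since r₁ < r_cr and r₂ ≤ r_cr, the coating moves toward the maximum at r_cr — heat loss rises.
Bare: R = 1/(4πr₁²h) = 198.3 K/W; Q = 235.1/198.3 = 1.19 W.
Coated: R = R_cond + R_conv = 64.84 K/W; Q = 235.1/64.84 = 3.63 W.

increases: 1.19 → 3.63 W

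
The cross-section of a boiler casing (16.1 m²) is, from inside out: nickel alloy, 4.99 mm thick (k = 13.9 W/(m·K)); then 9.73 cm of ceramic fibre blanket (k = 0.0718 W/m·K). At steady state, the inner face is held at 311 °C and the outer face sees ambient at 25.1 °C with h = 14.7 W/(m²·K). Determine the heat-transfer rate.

Treat each layer as a resistance in series:
  R_nickel alloy = L/(kA) = 0.00499/(13.9·16.1) = 2.230×10^-5 K/W
  R_ceramic fibre blanket = L/(kA) = 0.0973/(0.0718·16.1) = 0.08417 K/W
  R_conv,out = 1/(hA) = 1/(14.7·16.1) = 0.004225 K/W
ΣR = 2.230×10^-5 + 0.08417 + 0.004225 = 0.08842 K/W
Q = ΔT/ΣR = (311 °C − 25.1 °C)/0.08842 = 3230 W

Q = 3230 W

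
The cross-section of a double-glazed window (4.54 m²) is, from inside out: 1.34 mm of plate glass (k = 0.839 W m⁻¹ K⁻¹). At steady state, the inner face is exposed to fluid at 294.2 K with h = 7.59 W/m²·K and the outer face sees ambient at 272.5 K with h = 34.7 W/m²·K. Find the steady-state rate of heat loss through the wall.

Treat each layer as a resistance in series:
  R_conv,in = 1/(hA) = 1/(7.59·4.54) = 0.02902 K/W
  R_plate glass = L/(kA) = 0.00134/(0.839·4.54) = 3.518×10^-4 K/W
  R_conv,out = 1/(hA) = 1/(34.7·4.54) = 0.006348 K/W
ΣR = 0.02902 + 3.518×10^-4 + 0.006348 = 0.03572 K/W
Q = ΔT/ΣR = (294.2 K − 272.5 K)/0.03572 = 608 W

Q = 608 W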